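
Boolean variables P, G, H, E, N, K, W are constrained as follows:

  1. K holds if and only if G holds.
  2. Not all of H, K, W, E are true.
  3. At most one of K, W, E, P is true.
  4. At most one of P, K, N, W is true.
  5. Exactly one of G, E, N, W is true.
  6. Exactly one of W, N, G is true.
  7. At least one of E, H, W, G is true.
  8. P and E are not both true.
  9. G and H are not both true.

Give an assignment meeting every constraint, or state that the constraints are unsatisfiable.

P=F, G=T, H=F, E=F, N=F, K=T, W=F

  (1) K=T, G=T — same ✓
  (2) {H, K, W, E}: 1/4 true — not all ✓
  (3) {K, W, E, P}: 1 true — at most one ✓
  (4) {P, K, N, W}: 1 true — at most one ✓
  (5) {G, E, N, W}: 1 true — exactly one ✓
  (6) {W, N, G}: 1 true — exactly one ✓
  (7) {E, H, W, G}: 1 true — at least one ✓
  (8) P=F, E=F — not both ✓
  (9) G=T, H=F — not both ✓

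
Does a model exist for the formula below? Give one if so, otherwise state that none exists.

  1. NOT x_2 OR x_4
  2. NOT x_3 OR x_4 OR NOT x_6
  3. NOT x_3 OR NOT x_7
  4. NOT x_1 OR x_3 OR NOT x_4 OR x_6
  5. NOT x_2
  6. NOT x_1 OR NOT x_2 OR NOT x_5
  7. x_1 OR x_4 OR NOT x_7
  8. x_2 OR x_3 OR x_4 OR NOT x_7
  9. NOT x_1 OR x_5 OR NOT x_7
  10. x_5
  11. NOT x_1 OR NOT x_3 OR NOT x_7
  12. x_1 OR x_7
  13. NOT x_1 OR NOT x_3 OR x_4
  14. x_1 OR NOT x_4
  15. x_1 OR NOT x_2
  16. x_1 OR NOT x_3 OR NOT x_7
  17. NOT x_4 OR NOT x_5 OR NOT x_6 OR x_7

Unit clause (NOT x_2) forces x_2 = False.
Unit clause (x_5) forces x_5 = True.
Set x_1 = True.
Set x_3 = False.
Set x_4 = False.
  then (x_2 OR x_3 OR x_4 OR NOT x_7) forces x_7 = False.
Set x_6 = False.
All clauses satisfied.

x_1=T, x_2=F, x_3=F, x_4=F, x_5=T, x_6=F, x_7=F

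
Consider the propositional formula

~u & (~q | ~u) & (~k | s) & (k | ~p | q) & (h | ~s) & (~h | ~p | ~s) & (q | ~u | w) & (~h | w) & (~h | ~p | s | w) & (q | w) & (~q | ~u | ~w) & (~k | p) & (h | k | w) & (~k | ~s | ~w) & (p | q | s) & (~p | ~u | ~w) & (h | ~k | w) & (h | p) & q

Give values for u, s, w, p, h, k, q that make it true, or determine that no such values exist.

Unit clause (~u) forces u = False.
Unit clause (q) forces q = True.
Set s = False.
  then (~k | s) forces k = False.
Try w = False:
  (~h | w) forces h = False.
  clause (h | k | w) is falsified — backtrack.
So w = True.
Set p = False.
  then (h | p) forces h = True.
All clauses satisfied.

u: False, s: False, w: True, p: False, h: True, k: False, q: True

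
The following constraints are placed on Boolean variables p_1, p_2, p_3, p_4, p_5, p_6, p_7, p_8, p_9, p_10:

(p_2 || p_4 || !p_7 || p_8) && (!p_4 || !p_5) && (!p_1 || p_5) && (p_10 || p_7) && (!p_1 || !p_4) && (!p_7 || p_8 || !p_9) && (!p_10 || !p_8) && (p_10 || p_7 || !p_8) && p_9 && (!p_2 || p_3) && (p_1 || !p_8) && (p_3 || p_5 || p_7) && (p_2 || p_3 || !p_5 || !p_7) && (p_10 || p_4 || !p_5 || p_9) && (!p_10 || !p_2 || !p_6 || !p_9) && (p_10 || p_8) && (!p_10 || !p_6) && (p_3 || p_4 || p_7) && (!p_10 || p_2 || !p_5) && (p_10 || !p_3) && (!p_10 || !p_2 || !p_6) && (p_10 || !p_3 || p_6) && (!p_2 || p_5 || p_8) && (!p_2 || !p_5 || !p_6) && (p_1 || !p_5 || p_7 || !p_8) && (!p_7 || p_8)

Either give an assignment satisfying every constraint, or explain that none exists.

Unit clause (p_9) forces p_9 = True.
Set p_1 = False.
  then (p_1 || !p_8) forces p_8 = False.
  then (p_10 || p_8) forces p_10 = True.
  then (!p_10 || !p_6) forces p_6 = False.
  then (!p_7 || p_8) forces p_7 = False.
Set p_2 = False.
  then (!p_10 || p_2 || !p_5) forces p_5 = False.
  then (p_3 || p_5 || p_7) forces p_3 = True.
Set p_4 = True.
All clauses satisfied.

p_1=F, p_2=F, p_3=T, p_4=T, p_5=F, p_6=F, p_7=F, p_8=F, p_9=T, p_10=T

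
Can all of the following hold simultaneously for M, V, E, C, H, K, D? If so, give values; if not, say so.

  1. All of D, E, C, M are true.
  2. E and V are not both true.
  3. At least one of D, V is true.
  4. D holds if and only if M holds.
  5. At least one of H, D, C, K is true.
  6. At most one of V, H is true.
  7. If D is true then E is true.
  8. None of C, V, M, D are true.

Case M = True:
  Constraint (8) is violated (M=T) — contradiction.
Case M = False:
  Constraint (1) is violated (M=F) — contradiction.
Both cases fail — unsatisfiable.

The formula is unsatisfiable.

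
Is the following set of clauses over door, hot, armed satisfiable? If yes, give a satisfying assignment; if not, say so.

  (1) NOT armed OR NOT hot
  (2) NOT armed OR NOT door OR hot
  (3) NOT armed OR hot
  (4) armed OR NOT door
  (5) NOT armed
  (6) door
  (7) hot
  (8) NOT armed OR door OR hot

No satisfying assignment exists.

Case door = True:
  (armed OR NOT door) forces armed = True.
  Clause (NOT armed) is falsified — contradiction.
Case door = False:
  Clause (door) is falsified — contradiction.
Both cases fail, so the formula is unsatisfiable.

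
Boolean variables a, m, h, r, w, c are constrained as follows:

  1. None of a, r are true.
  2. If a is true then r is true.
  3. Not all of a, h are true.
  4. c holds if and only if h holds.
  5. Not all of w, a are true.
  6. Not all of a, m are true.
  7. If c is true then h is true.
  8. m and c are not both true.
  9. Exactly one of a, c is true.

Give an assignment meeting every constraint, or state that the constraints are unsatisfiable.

a: False; m: False; h: True; r: False; w: False; c: True

  (1) {a, r}: 0 true — none ✓
  (2) a=F ⇒ r: vacuous ✓
  (3) {a, h}: 1/2 true — not all ✓
  (4) c=T, h=T — same ✓
  (5) {w, a}: 0/2 true — not all ✓
  (6) {a, m}: 0/2 true — not all ✓
  (7) c=T ⇒ h: T ✓
  (8) m=F, c=T — not both ✓
  (9) {a, c}: 1 true — exactly one ✓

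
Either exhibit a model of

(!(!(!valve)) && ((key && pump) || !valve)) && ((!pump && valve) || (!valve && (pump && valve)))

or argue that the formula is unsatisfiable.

No satisfying assignment exists.

Case valve = True: the conjunct !(!(!valve)) becomes !(!False) = False.
Case valve = False: the conjunct (!pump && valve) || (!valve && (pump && valve)) becomes (!pump && False) || (True && False) = False.
Both cases fail — unsatisfiable.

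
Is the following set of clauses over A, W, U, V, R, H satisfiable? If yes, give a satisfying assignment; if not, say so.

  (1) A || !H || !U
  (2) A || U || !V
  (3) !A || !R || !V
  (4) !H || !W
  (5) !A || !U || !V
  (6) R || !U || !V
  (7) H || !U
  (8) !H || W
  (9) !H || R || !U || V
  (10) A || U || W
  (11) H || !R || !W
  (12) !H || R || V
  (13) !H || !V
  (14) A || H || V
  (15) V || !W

A: True; W: False; U: False; V: False; R: True; H: False

Set A = True.
Set W = False.
  then (!H || W) forces H = False.
  then (H || !U) forces U = False.
Set V = False.
Set R = True.
All clauses satisfied.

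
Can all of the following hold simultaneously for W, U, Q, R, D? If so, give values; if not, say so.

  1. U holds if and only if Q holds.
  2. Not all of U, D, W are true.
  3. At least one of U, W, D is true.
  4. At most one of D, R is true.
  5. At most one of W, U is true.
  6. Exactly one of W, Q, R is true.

W = True, U = False, Q = False, R = False, D = True

  (1) U=F, Q=F — same ✓
  (2) {U, D, W}: 2/3 true — not all ✓
  (3) {U, W, D}: 2 true — at least one ✓
  (4) {D, R}: 1 true — at most one ✓
  (5) {W, U}: 1 true — at most one ✓
  (6) {W, Q, R}: 1 true — exactly one ✓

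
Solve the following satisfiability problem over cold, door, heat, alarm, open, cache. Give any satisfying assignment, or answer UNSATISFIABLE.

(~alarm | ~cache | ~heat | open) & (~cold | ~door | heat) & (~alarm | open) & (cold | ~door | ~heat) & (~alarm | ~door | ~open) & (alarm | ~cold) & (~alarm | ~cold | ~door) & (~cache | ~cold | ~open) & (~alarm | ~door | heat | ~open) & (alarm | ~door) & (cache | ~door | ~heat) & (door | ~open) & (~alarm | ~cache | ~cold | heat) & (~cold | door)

Try cold = True:
  (alarm | ~cold) forces alarm = True.
  (~alarm | open) forces open = True.
  (~alarm | ~door | ~open) forces door = False.
  clause (door | ~open) is falsified — backtrack.
So cold = False.
Set door = False.
  then (door | ~open) forces open = False.
  then (~alarm | open) forces alarm = False.
Set heat = True.
Set cache = False.
All clauses satisfied.

cold = False; door = False; heat = True; alarm = False; open = False; cache = False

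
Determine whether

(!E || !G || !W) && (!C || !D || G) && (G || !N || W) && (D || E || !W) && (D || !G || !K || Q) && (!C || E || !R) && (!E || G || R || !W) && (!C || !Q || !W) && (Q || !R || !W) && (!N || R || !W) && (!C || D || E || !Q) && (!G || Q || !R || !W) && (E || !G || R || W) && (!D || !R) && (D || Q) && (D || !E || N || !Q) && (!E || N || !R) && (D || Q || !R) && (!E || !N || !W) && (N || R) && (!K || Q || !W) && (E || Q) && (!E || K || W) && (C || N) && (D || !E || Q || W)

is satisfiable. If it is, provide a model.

Set W = False.
Set N = True.
  then (G || !N || W) forces G = True.
Set E = True.
  then (!E || K || W) forces K = True.
Set C = True.
Set Q = True.
Set D = False.
Set R = False.
All clauses satisfied.

W = False; N = True; E = True; C = True; Q = True; G = True; K = True; D = False; R = False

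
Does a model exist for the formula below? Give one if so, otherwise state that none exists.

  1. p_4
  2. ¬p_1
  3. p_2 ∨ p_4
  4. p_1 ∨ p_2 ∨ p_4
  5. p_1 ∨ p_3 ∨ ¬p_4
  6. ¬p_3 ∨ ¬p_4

Case p_1 = True:
  Clause (¬p_1) is falsified — contradiction.
Case p_1 = False:
  (p_4) forces p_4 = True.
  (p_1 ∨ p_3 ∨ ¬p_4) forces p_3 = True.
  Clause (¬p_3 ∨ ¬p_4) is falsified — contradiction.
Both cases fail, so the formula is unsatisfiable.

Unsatisfiable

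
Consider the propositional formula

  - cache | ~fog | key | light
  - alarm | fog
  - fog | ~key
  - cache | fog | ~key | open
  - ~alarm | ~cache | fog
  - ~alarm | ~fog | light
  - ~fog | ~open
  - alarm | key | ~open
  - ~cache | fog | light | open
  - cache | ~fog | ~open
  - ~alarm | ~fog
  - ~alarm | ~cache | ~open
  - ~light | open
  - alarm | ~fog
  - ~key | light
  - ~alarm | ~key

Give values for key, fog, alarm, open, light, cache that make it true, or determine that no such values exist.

Try key = True:
  (fog | ~key) forces fog = True.
  (~fog | ~open) forces open = False.
  (~alarm | ~fog) forces alarm = False.
  clause (alarm | ~fog) is falsified — backtrack.
So key = False.
Set fog = False.
  then (alarm | fog) forces alarm = True.
  then (~alarm | ~cache | fog) forces cache = False.
Set open = False.
  then (~light | open) forces light = False.
All clauses satisfied.

key=F, fog=F, alarm=T, open=F, light=F, cache=F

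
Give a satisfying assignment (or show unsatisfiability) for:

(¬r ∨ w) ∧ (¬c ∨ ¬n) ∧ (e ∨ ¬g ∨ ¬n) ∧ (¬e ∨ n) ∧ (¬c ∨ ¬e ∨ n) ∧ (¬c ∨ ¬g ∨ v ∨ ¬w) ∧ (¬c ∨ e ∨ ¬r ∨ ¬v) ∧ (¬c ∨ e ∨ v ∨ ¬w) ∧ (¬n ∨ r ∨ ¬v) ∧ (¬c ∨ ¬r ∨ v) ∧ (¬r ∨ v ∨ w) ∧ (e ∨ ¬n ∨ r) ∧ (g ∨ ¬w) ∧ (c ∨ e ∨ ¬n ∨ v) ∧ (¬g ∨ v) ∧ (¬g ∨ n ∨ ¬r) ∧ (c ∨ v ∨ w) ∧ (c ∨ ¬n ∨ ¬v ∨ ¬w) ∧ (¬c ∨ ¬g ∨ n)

Set e = False.
Set g = False.
  then (g ∨ ¬w) forces w = False.
  then (¬r ∨ w) forces r = False.
  then (e ∨ ¬n ∨ r) forces n = False.
Set c = True.
Set v = False.
All clauses satisfied.

e=F; g=F; c=T; n=F; w=F; r=F; v=F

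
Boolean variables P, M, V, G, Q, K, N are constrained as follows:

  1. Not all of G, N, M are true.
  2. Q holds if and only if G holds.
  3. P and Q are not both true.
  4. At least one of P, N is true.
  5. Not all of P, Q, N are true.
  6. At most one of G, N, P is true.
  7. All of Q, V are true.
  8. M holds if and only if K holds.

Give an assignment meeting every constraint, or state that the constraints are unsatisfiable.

The formula is unsatisfiable.

Case Q = True:
  (2) with Q=T forces G = True.
  (3) with Q=T forces P = False.
  (4) with P=F forces N = True.
  Constraint (6) is violated (G=T, N=T) — contradiction.
Case Q = False:
  Constraint (7) is violated (Q=F) — contradiction.
Both cases fail — unsatisfiable.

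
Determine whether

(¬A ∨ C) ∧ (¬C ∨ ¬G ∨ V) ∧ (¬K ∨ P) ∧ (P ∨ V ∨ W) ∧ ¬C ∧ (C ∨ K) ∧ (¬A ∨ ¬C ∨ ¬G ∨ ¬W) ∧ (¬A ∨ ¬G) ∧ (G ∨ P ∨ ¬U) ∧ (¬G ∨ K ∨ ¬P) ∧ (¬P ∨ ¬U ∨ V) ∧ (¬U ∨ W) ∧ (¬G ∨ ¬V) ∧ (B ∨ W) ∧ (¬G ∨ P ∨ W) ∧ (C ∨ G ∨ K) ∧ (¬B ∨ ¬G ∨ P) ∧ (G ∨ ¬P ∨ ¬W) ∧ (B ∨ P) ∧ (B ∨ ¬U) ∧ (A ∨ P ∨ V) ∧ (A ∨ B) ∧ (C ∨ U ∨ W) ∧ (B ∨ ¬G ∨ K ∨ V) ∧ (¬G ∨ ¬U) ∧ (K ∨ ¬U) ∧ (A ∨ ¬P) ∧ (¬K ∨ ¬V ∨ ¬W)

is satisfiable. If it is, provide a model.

Unsatisfiable — no assignment works.

Case C = True:
  Clause (¬C) is falsified — contradiction.
Case C = False:
  (¬A ∨ C) forces A = False.
  (C ∨ K) forces K = True.
  (¬K ∨ P) forces P = True.
  Clause (A ∨ ¬P) is falsified — contradiction.
Both cases fail, so the formula is unsatisfiable.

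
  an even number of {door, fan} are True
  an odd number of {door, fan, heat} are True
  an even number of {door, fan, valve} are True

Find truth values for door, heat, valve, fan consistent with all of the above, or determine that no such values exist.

door = False, heat = True, valve = False, fan = False

{door, fan}: 0 true → even ✓
{door, fan, heat}: 1 true → odd ✓
{door, fan, valve}: 0 true → even ✓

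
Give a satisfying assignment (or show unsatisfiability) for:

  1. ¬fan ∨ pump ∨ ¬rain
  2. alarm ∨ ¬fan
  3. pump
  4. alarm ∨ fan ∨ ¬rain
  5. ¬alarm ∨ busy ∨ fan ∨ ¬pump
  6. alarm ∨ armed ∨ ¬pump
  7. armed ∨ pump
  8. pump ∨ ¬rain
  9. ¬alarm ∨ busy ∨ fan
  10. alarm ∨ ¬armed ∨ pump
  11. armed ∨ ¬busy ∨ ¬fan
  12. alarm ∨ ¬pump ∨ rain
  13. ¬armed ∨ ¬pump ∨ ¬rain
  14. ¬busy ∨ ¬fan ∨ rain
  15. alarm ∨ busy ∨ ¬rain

Unit clause (pump) forces pump = True.
Set busy = False.
Set alarm = True.
  then (¬alarm ∨ busy ∨ fan ∨ ¬pump) forces fan = True.
Set armed = True.
  then (¬armed ∨ ¬pump ∨ ¬rain) forces rain = False.
All clauses satisfied.

busy=F; alarm=T; armed=T; pump=T; rain=F; fan=T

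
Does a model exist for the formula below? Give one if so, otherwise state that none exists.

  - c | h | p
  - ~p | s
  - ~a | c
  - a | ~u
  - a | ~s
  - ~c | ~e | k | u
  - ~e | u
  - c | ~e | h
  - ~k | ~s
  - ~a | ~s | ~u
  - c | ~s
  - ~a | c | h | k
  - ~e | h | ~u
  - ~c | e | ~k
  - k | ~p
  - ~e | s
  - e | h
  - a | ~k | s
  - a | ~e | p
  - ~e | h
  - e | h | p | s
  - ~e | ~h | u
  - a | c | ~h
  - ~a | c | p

h: True, u: False, s: False, a: False, c: True, p: False, e: False, k: False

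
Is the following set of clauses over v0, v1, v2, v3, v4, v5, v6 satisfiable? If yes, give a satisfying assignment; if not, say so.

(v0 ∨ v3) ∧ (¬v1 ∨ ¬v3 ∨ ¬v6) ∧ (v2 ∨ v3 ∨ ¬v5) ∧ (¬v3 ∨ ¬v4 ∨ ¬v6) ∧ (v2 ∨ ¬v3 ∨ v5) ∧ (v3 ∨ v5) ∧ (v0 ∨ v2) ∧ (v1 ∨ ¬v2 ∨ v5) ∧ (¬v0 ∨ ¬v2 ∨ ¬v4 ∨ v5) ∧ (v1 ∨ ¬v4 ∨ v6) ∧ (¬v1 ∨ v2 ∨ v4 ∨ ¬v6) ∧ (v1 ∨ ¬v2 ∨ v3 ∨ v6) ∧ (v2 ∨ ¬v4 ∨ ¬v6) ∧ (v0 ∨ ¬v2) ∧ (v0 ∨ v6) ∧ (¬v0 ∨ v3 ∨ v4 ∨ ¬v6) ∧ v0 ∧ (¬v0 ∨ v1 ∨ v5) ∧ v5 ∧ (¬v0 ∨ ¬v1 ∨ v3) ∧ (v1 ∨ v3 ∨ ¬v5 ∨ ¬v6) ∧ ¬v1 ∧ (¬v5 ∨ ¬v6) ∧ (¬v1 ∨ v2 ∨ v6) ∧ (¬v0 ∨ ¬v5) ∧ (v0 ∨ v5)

The formula is unsatisfiable.

Case v0 = True:
  (v5) forces v5 = True.
  Clause (¬v0 ∨ ¬v5) is falsified — contradiction.
Case v0 = False:
  Clause (v0) is falsified — contradiction.
Both cases fail, so the formula is unsatisfiable.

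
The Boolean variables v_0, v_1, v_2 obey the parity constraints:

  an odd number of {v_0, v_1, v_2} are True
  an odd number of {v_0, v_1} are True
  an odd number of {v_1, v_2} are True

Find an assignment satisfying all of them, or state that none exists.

v_0: False; v_1: True; v_2: False

{v_0, v_1, v_2}: 1 true → odd ✓
{v_0, v_1}: 1 true → odd ✓
{v_1, v_2}: 1 true → odd ✓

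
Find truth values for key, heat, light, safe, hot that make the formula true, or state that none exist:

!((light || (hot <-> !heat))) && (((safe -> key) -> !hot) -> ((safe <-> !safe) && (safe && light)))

key = True, heat = True, light = False, safe = False, hot = True

  !((light || (hot <-> !heat))) = True
    light || (hot <-> !heat) = False
      hot <-> !heat = False
        !heat = False
  ((safe -> key) -> !hot) -> ((safe <-> !safe) && (safe && light)) = True
    (safe -> key) -> !hot = False
      safe -> key = True
      !hot = False
    (safe <-> !safe) && (safe && light) = False
      safe <-> !safe = False
        !safe = True
      safe && light = False
Both conjuncts True, so the formula holds.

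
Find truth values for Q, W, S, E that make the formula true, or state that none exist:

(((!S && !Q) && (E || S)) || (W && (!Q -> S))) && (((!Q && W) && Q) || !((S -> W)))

Case Q = True: the formula simplifies to W && !((S -> W)).
  W = True: the conjunct !((S -> W)) becomes !((S -> True)) = False.
  W = False: the conjunct W is False.
Case Q = False: the formula simplifies to ((!S && (E || S)) || (W && S)) && !((S -> W)).
  S = True: simplifies to W && !W.
    W = True: the conjunct !W is False.
    W = False: the conjunct W is False.
  S = False: the conjunct !((S -> W)) becomes !((False -> W)) = False.
Both cases fail — unsatisfiable.

The formula is unsatisfiable.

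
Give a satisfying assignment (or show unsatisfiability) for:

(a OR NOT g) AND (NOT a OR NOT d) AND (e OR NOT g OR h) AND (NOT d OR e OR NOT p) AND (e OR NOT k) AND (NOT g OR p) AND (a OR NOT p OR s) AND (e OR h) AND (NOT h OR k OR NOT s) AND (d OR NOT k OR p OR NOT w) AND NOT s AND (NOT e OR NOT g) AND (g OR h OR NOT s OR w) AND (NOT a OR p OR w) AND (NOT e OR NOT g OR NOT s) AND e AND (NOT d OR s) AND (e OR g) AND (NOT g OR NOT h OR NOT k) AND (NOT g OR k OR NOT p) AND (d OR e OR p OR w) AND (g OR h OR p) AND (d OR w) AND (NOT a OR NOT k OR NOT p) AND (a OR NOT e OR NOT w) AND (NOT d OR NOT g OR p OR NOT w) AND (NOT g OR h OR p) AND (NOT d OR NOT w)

Unit clause (NOT s) forces s = False.
Unit clause (e) forces e = True.
In (NOT d OR s) only NOT d is left, so d = False.
In (d OR w) only w is left, so w = True.
In (a OR NOT e OR NOT w) only a is left, so a = True.
In (NOT e OR NOT g) only NOT g is left, so g = False.
Try k = True:
  (d OR NOT k OR p OR NOT w) forces p = True.
  clause (NOT a OR NOT k OR NOT p) is falsified — backtrack.
So k = False.
Set h = False.
  then (g OR h OR p) forces p = True.
All clauses satisfied.

k = False, e = True, g = False, a = True, w = True, h = False, s = False, p = True, d = False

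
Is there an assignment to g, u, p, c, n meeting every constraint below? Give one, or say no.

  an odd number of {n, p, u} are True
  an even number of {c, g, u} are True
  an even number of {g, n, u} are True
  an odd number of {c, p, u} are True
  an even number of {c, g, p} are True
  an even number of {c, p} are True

g=F; u=T; p=T; c=T; n=T

{n, p, u}: 3 true → odd ✓
{c, g, u}: 2 true → even ✓
{g, n, u}: 2 true → even ✓
{c, p, u}: 3 true → odd ✓
{c, g, p}: 2 true → even ✓
{c, p}: 2 true → even ✓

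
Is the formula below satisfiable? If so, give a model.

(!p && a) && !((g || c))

g = False, p = False, c = False, a = True

  !p && a = True
    !p = True
  !((g || c)) = True
    g || c = False
Both conjuncts True, so the formula holds.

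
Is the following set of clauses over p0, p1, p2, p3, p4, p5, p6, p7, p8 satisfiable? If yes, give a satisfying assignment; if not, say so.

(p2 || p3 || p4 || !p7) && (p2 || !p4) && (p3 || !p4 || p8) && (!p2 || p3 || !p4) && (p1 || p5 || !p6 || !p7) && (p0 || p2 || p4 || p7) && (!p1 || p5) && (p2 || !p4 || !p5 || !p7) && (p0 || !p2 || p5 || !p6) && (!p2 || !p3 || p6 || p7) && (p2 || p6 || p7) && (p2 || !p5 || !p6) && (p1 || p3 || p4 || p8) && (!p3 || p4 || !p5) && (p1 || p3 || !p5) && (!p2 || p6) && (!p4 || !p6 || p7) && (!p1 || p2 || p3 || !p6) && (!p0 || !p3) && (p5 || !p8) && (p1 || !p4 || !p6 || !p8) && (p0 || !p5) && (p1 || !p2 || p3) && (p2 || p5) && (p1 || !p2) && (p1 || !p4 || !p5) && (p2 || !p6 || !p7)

p0 = True, p1 = True, p2 = True, p3 = False, p4 = False, p5 = True, p6 = True, p7 = True, p8 = False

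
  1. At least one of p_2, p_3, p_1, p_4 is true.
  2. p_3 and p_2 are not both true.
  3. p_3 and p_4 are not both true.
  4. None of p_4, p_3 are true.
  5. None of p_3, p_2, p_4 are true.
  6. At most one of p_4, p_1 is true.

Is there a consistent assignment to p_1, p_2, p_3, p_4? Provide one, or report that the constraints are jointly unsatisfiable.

p_1=T, p_2=F, p_3=F, p_4=F

  (1) {p_2, p_3, p_1, p_4}: 1 true — at least one ✓
  (2) p_3=F, p_2=F — not both ✓
  (3) p_3=F, p_4=F — not both ✓
  (4) {p_4, p_3}: 0 true — none ✓
  (5) {p_3, p_2, p_4}: 0 true — none ✓
  (6) {p_4, p_1}: 1 true — at most one ✓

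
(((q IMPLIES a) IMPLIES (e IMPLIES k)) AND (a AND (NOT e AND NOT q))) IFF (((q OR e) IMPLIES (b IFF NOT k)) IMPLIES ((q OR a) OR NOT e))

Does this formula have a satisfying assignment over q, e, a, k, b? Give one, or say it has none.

q = False; e = True; a = False; k = False; b = True

  (((q IMPLIES a) IMPLIES (e IMPLIES k)) AND (a AND (NOT e AND NOT q))) IFF (((q OR e) IMPLIES (b IFF NOT k)) IMPLIES ((q OR a) OR NOT e)) = True
    ((q IMPLIES a) IMPLIES (e IMPLIES k)) AND (a AND (NOT e AND NOT q)) = False
      (q IMPLIES a) IMPLIES (e IMPLIES k) = False
        q IMPLIES a = True
        e IMPLIES k = False
      a AND (NOT e AND NOT q) = False
        NOT e AND NOT q = False
          NOT e = False
          NOT q = True
    ((q OR e) IMPLIES (b IFF NOT k)) IMPLIES ((q OR a) OR NOT e) = False
      (q OR e) IMPLIES (b IFF NOT k) = True
        q OR e = True
        b IFF NOT k = True
          NOT k = True
      (q OR a) OR NOT e = False
        q OR a = False
        NOT e = False
The formula evaluates to True.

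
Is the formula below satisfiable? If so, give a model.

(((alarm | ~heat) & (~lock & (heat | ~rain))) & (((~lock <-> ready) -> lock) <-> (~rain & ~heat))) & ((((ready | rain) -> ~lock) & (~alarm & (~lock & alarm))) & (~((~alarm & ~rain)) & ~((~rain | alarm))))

Unsatisfiable — no assignment works.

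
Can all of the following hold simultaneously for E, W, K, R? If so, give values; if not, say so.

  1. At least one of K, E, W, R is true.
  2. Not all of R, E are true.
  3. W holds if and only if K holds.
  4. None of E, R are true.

E = False, W = True, K = True, R = False

  (1) {K, E, W, R}: 2 true — at least one ✓
  (2) {R, E}: 0/2 true — not all ✓
  (3) W=T, K=T — same ✓
  (4) {E, R}: 0 true — none ✓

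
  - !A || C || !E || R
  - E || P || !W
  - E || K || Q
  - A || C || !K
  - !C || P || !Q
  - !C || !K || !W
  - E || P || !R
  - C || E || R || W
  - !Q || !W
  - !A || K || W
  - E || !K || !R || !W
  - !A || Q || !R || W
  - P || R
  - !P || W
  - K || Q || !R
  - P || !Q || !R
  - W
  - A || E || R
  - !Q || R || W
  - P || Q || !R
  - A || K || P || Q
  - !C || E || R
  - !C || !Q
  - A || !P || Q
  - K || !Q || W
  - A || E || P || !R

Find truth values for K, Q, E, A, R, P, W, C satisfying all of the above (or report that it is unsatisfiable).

K = True, Q = False, E = True, A = True, R = True, P = True, W = True, C = False

Unit clause (W) forces W = True.
In (!Q || !W) only !Q is left, so Q = False.
Set K = True.
  then (!C || !K || !W) forces C = False.
  then (A || C || !K) forces A = True.
Set E = True.
  then (!A || C || !E || R) forces R = True.
  then (P || Q || !R) forces P = True.
All clauses satisfied.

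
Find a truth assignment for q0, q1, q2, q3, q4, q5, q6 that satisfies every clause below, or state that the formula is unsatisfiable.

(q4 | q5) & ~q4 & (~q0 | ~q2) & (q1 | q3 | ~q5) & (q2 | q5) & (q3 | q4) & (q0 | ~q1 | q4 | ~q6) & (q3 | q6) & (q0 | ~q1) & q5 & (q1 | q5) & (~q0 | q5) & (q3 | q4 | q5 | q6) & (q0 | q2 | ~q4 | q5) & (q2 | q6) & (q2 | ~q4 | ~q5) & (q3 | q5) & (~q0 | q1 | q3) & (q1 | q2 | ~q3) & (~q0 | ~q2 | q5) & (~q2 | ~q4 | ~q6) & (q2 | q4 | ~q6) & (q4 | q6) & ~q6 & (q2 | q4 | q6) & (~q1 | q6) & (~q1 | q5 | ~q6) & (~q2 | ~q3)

No satisfying assignment exists.

Case q6 = True:
  Clause (~q6) is falsified — contradiction.
Case q6 = False:
  (~q4) forces q4 = False.
  Clause (q4 | q6) is falsified — contradiction.
Both cases fail, so the formula is unsatisfiable.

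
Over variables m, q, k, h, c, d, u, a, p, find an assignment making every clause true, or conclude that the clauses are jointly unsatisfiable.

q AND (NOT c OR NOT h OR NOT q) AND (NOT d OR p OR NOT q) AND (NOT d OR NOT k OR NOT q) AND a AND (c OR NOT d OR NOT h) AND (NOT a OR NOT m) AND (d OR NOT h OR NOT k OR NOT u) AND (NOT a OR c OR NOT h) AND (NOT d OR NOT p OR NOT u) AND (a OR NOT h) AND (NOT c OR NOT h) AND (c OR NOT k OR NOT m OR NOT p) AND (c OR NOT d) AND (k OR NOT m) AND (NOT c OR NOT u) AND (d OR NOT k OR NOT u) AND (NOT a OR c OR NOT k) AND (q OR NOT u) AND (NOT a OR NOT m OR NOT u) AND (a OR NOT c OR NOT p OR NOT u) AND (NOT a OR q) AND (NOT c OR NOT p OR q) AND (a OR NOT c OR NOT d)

Unit clause (q) forces q = True.
Unit clause (a) forces a = True.
In (NOT a OR NOT m) only NOT m is left, so m = False.
Set k = False.
Try h = True:
  (NOT c OR NOT h OR NOT q) forces c = False.
  clause (NOT a OR c OR NOT h) is falsified — backtrack.
So h = False.
Set c = False.
  then (c OR NOT d) forces d = False.
Set u = False.
Set p = False.
All clauses satisfied.

m = False, q = True, k = False, h = False, c = False, d = False, u = False, a = True, p = False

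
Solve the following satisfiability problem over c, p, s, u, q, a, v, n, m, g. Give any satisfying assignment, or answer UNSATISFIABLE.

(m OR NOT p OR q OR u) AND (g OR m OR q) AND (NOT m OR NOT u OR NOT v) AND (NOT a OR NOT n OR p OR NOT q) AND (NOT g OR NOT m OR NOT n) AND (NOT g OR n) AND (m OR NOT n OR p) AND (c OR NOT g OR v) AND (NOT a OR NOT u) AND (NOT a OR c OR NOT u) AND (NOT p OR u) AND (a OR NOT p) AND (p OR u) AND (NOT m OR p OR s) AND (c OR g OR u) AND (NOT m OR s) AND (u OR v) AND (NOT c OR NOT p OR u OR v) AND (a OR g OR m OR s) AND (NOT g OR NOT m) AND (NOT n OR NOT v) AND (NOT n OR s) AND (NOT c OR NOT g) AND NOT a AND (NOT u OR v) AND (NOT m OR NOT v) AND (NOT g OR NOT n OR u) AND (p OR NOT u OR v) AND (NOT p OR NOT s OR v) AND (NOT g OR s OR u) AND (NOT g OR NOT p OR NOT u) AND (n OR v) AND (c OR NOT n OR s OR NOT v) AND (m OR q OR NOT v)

Unit clause (NOT a) forces a = False.
In (a OR NOT p) only NOT p is left, so p = False.
In (p OR u) only u is left, so u = True.
In (NOT u OR v) only v is left, so v = True.
In (NOT m OR NOT v) only NOT m is left, so m = False.
In (m OR q OR NOT v) only q is left, so q = True.
In (m OR NOT n OR p) only NOT n is left, so n = False.
In (NOT g OR n) only NOT g is left, so g = False.
In (a OR g OR m OR s) only s is left, so s = True.
Set c = True.
All clauses satisfied.

c = True; p = False; s = True; u = True; q = True; a = False; v = True; n = False; m = False; g = False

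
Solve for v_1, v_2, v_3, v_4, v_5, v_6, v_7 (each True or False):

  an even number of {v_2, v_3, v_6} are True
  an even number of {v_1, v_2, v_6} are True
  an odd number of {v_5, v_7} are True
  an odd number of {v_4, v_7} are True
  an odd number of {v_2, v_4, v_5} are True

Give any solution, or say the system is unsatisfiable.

v_1 = True, v_2 = True, v_3 = True, v_4 = False, v_5 = False, v_6 = False, v_7 = True

{v_2, v_3, v_6}: 2 true → even ✓
{v_1, v_2, v_6}: 2 true → even ✓
{v_5, v_7}: 1 true → odd ✓
{v_4, v_7}: 1 true → odd ✓
{v_2, v_4, v_5}: 1 true → odd ✓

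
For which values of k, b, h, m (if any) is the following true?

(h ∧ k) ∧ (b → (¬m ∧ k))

k=T, b=F, h=T, m=T

  h ∧ k = True
  b → (¬m ∧ k) = True
    ¬m ∧ k = False
      ¬m = False
Both conjuncts True, so the formula holds.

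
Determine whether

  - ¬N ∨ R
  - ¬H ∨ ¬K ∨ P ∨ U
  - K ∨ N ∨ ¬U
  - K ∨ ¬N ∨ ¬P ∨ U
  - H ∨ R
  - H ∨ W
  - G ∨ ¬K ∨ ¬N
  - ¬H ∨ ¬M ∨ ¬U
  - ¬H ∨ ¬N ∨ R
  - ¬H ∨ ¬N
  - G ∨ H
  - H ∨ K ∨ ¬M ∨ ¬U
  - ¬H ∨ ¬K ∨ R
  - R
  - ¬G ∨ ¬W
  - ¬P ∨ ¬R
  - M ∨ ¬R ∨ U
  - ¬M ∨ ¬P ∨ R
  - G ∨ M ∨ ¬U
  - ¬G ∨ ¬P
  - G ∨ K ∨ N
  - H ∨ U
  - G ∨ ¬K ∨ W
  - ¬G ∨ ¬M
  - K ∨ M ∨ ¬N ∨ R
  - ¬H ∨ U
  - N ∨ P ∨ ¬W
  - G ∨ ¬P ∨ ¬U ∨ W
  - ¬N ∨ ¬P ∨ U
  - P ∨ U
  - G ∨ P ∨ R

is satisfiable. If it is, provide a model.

N = False; R = True; K = True; P = False; G = True; U = True; W = False; M = False; H = True

Unit clause (R) forces R = True.
In (¬P ∨ ¬R) only ¬P is left, so P = False.
In (P ∨ U) only U is left, so U = True.
Set N = False.
  then (K ∨ N ∨ ¬U) forces K = True.
  then (N ∨ P ∨ ¬W) forces W = False.
  then (H ∨ W) forces H = True.
  then (¬H ∨ ¬M ∨ ¬U) forces M = False.
  then (G ∨ M ∨ ¬U) forces G = True.
All clauses satisfied.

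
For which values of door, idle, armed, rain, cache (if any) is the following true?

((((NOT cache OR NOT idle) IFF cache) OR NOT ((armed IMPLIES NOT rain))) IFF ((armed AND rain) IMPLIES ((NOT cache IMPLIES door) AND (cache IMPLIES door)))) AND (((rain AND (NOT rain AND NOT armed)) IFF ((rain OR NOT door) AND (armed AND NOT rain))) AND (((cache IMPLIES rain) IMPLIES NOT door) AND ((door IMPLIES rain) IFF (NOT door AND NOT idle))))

door=F, idle=F, armed=F, rain=F, cache=T

  (((NOT cache OR NOT idle) IFF cache) OR NOT ((armed IMPLIES NOT rain))) IFF ((armed AND rain) IMPLIES ((NOT cache IMPLIES door) AND (cache IMPLIES door))) = True
    ((NOT cache OR NOT idle) IFF cache) OR NOT ((armed IMPLIES NOT rain)) = True
      (NOT cache OR NOT idle) IFF cache = True
        NOT cache OR NOT idle = True
          NOT cache = False
          NOT idle = True
      NOT ((armed IMPLIES NOT rain)) = False
        armed IMPLIES NOT rain = True
          NOT rain = True
    (armed AND rain) IMPLIES ((NOT cache IMPLIES door) AND (cache IMPLIES door)) = True
      armed AND rain = False
      (NOT cache IMPLIES door) AND (cache IMPLIES door) = False
        NOT cache IMPLIES door = True
          NOT cache = False
        cache IMPLIES door = False
  ((rain AND (NOT rain AND NOT armed)) IFF ((rain OR NOT door) AND (armed AND NOT rain))) AND (((cache IMPLIES rain) IMPLIES NOT door) AND ((door IMPLIES rain) IFF (NOT door AND NOT idle))) = True
    (rain AND (NOT rain AND NOT armed)) IFF ((rain OR NOT door) AND (armed AND NOT rain)) = True
      rain AND (NOT rain AND NOT armed) = False
        NOT rain AND NOT armed = True
          NOT rain = True
          NOT armed = True
      (rain OR NOT door) AND (armed AND NOT rain) = False
        rain OR NOT door = True
          NOT door = True
        armed AND NOT rain = False
          NOT rain = True
    ((cache IMPLIES rain) IMPLIES NOT door) AND ((door IMPLIES rain) IFF (NOT door AND NOT idle)) = True
      (cache IMPLIES rain) IMPLIES NOT door = True
        cache IMPLIES rain = False
        NOT door = True
      (door IMPLIES rain) IFF (NOT door AND NOT idle) = True
        door IMPLIES rain = True
        NOT door AND NOT idle = True
          NOT door = True
          NOT idle = True
Both conjuncts True, so the formula holds.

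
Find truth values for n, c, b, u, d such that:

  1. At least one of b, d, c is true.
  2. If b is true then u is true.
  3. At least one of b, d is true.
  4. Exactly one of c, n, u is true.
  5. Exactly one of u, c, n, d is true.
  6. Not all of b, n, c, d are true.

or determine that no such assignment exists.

n: False; c: False; b: True; u: True; d: False

  (1) {b, d, c}: 1 true — at least one ✓
  (2) b=T ⇒ u: T ✓
  (3) {b, d}: 1 true — at least one ✓
  (4) {c, n, u}: 1 true — exactly one ✓
  (5) {u, c, n, d}: 1 true — exactly one ✓
  (6) {b, n, c, d}: 1/4 true — not all ✓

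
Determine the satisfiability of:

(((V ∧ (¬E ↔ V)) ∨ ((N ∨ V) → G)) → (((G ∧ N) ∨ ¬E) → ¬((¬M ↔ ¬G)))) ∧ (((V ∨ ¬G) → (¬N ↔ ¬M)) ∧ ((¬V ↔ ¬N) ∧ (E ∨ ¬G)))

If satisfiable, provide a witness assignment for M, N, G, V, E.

M=F; N=F; G=F; V=F; E=T

  ((V ∧ (¬E ↔ V)) ∨ ((N ∨ V) → G)) → (((G ∧ N) ∨ ¬E) → ¬((¬M ↔ ¬G))) = True
    (V ∧ (¬E ↔ V)) ∨ ((N ∨ V) → G) = True
      V ∧ (¬E ↔ V) = False
        ¬E ↔ V = True
          ¬E = False
      (N ∨ V) → G = True
        N ∨ V = False
    ((G ∧ N) ∨ ¬E) → ¬((¬M ↔ ¬G)) = True
      (G ∧ N) ∨ ¬E = False
        G ∧ N = False
        ¬E = False
      ¬((¬M ↔ ¬G)) = False
        ¬M ↔ ¬G = True
          ¬M = True
          ¬G = True
  ((V ∨ ¬G) → (¬N ↔ ¬M)) ∧ ((¬V ↔ ¬N) ∧ (E ∨ ¬G)) = True
    (V ∨ ¬G) → (¬N ↔ ¬M) = True
      V ∨ ¬G = True
        ¬G = True
      ¬N ↔ ¬M = True
        ¬N = True
        ¬M = True
    (¬V ↔ ¬N) ∧ (E ∨ ¬G) = True
      ¬V ↔ ¬N = True
        ¬V = True
        ¬N = True
      E ∨ ¬G = True
        ¬G = True
Both conjuncts True, so the formula holds.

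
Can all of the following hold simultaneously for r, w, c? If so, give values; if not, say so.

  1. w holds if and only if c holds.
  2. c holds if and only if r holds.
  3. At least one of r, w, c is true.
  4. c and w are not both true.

Unsatisfiable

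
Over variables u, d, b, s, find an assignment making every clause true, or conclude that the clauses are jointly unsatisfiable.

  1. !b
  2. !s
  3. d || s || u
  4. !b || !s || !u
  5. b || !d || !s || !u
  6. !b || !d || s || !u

u = True; d = False; b = False; s = False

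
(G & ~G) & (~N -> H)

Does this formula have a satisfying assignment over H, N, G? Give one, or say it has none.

Case G = True: the conjunct ~G is False.
Case G = False: the conjunct G is False.
Both cases fail — unsatisfiable.

Unsatisfiable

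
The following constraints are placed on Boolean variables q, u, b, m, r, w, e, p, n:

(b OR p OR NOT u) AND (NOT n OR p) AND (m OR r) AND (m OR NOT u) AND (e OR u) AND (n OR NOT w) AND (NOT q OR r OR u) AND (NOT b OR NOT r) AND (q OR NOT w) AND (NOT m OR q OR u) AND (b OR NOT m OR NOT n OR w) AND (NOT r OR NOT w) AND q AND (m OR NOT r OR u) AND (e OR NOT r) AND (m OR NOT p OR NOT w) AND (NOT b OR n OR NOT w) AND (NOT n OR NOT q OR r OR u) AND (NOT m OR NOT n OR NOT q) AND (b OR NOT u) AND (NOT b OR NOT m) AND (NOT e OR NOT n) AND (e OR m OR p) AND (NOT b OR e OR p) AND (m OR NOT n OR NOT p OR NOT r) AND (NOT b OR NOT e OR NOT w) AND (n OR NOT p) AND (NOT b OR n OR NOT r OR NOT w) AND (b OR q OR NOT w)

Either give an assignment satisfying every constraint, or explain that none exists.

q: True; u: False; b: False; m: True; r: True; w: False; e: True; p: False; n: False

Unit clause (q) forces q = True.
Try u = True:
  (m OR NOT u) forces m = True.
  (NOT m OR NOT n OR NOT q) forces n = False.
  (n OR NOT w) forces w = False.
  (b OR NOT u) forces b = True.
  clause (NOT b OR NOT m) is falsified — backtrack.
So u = False.
  then (e OR u) forces e = True.
  then (NOT q OR r OR u) forces r = True.
  then (NOT b OR NOT r) forces b = False.
  then (NOT r OR NOT w) forces w = False.
  then (m OR NOT r OR u) forces m = True.
  then (NOT m OR NOT n OR NOT q) forces n = False.
  then (n OR NOT p) forces p = False.
All clauses satisfied.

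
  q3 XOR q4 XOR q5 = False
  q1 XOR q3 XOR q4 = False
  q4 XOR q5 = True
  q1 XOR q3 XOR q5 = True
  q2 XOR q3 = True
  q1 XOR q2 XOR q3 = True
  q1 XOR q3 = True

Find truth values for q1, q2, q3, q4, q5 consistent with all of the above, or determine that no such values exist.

q1: False, q2: False, q3: True, q4: True, q5: False

q3 XOR q4 XOR q5 = T XOR T XOR F = False ✓
q1 XOR q3 XOR q4 = F XOR T XOR T = False ✓
q4 XOR q5 = T XOR F = True ✓
q1 XOR q3 XOR q5 = F XOR T XOR F = True ✓
q2 XOR q3 = F XOR T = True ✓
q1 XOR q2 XOR q3 = F XOR F XOR T = True ✓
q1 XOR q3 = F XOR T = True ✓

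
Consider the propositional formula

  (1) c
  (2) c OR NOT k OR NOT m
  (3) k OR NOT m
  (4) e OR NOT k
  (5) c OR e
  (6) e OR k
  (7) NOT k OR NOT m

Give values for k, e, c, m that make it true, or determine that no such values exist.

k = False, e = True, c = True, m = False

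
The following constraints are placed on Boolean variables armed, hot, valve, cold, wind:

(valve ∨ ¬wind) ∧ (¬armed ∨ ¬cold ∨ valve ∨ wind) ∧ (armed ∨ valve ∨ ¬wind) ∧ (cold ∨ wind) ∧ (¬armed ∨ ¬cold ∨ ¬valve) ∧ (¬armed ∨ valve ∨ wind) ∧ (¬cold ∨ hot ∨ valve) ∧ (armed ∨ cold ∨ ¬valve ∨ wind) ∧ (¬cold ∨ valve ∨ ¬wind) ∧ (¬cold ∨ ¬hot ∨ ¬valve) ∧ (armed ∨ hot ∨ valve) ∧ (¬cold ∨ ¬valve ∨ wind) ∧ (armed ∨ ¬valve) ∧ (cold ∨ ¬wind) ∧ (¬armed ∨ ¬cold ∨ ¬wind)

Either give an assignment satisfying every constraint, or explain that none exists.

armed = False, hot = True, valve = False, cold = True, wind = False

Set armed = False.
  then (armed ∨ ¬valve) forces valve = False.
  then (valve ∨ ¬wind) forces wind = False.
  then (cold ∨ wind) forces cold = True.
  then (¬cold ∨ hot ∨ valve) forces hot = True.
All clauses satisfied.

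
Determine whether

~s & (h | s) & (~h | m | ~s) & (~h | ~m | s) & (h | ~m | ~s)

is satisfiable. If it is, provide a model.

Unit clause (~s) forces s = False.
In (h | s) only h is left, so h = True.
In (~h | ~m | s) only ~m is left, so m = False.
Check each clause:
  (~s): ~s holds.
  (h | s): h holds.
  (~h | m | ~s): ~s holds.
  (~h | ~m | s): ~m holds.
  (h | ~m | ~s): h holds.
All clauses satisfied.

m: False, s: False, h: True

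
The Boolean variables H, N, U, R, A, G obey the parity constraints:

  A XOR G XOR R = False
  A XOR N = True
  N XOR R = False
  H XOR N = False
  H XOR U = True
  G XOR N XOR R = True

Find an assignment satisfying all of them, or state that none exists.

H=T, N=T, U=F, R=T, A=F, G=T

A XOR G XOR R = F XOR T XOR T = False ✓
A XOR N = F XOR T = True ✓
N XOR R = T XOR T = False ✓
H XOR N = T XOR T = False ✓
H XOR U = T XOR F = True ✓
G XOR N XOR R = T XOR T XOR T = True ✓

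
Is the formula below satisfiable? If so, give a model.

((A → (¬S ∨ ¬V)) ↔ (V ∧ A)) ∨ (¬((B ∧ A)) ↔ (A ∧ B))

B = False; S = False; A = True; V = True

  ((A → (¬S ∨ ¬V)) ↔ (V ∧ A)) ∨ (¬((B ∧ A)) ↔ (A ∧ B)) = True
    (A → (¬S ∨ ¬V)) ↔ (V ∧ A) = True
      A → (¬S ∨ ¬V) = True
        ¬S ∨ ¬V = True
          ¬S = True
          ¬V = False
      V ∧ A = True
    ¬((B ∧ A)) ↔ (A ∧ B) = False
      ¬((B ∧ A)) = True
        B ∧ A = False
      A ∧ B = False
The formula evaluates to True.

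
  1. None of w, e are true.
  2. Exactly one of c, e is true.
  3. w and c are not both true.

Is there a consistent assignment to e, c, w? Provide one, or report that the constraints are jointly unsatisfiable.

e = False; c = True; w = False

  (1) {w, e}: 0 true — none ✓
  (2) {c, e}: 1 true — exactly one ✓
  (3) w=F, c=T — not both ✓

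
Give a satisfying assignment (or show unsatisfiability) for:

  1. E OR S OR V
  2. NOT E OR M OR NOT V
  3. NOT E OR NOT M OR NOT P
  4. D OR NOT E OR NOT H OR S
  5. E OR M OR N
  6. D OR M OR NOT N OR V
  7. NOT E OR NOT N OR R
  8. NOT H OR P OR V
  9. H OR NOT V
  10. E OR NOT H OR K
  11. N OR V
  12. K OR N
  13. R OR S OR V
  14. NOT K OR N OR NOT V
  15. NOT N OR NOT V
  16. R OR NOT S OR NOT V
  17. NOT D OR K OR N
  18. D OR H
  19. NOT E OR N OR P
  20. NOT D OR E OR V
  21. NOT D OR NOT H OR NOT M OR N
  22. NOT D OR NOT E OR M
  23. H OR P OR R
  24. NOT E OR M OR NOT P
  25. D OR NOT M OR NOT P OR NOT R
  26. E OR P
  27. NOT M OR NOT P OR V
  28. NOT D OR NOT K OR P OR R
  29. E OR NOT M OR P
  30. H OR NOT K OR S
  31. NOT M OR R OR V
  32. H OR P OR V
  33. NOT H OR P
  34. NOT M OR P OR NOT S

Case N = True:
  (NOT N OR NOT V) forces V = False.
  If P = True:
    (NOT M OR NOT P OR V) forces M = False.
    (D OR M OR NOT N OR V) forces D = True.
    (NOT D OR E OR V) forces E = True.
    clause (NOT D OR NOT E OR M) is falsified.
  If P = False:
    (NOT H OR P OR V) forces H = False.
    clause (H OR P OR V) is falsified.
  Every sub-case reaches a contradiction.
Case N = False:
  (N OR V) forces V = True.
  (H OR NOT V) forces H = True.
  (K OR N) forces K = True.
  Clause (NOT K OR N OR NOT V) is falsified — contradiction.
Both cases fail, so the formula is unsatisfiable.

Unsatisfiable — no assignment works.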